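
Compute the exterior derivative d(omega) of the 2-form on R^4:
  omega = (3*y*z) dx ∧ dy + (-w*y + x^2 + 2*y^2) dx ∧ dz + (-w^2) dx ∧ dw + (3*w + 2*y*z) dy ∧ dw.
d(omega) = (w - y) dx ∧ dy ∧ dz + (-y) dx ∧ dz ∧ dw + (-2*y) dy ∧ dz ∧ dw

For a 2-form omega = sum_{i<j} g_{ij} dx_i ∧ dx_j, the exterior derivative is
  d(omega) = sum_{i<j} d(g_{ij}) ∧ dx_i ∧ dx_j = sum_{i<j, k} (∂g_{ij}/∂x_k) dx_k ∧ dx_i ∧ dx_j.
Expand each term, using dx_k ∧ dx_i ∧ dx_j = sgn(permutation) dx_{(a)} ∧ dx_{(b)} ∧ dx_{(c)} with (a < b < c) sorted:
  d(3*y*z) includes (∂/∂z)(3*y*z) dz = (3*y) dz, which multiplied by dx ∧ dy gives (3*y) dx ∧ dy ∧ dz
  d(-w*y + x^2 + 2*y^2) includes (∂/∂y)(-w*y + x^2 + 2*y^2) dy = (-w + 4*y) dy, which multiplied by dx ∧ dz gives (w - 4*y) dx ∧ dy ∧ dz
  d(-w*y + x^2 + 2*y^2) includes (∂/∂w)(-w*y + x^2 + 2*y^2) dw = (-y) dw, which multiplied by dx ∧ dz gives (-y) dx ∧ dz ∧ dw
  d(3*w + 2*y*z) includes (∂/∂z)(3*w + 2*y*z) dz = (2*y) dz, which multiplied by dy ∧ dw gives (-2*y) dy ∧ dz ∧ dw
Collecting like 3-forms: d(omega) = (w - y) dx ∧ dy ∧ dz + (-y) dx ∧ dz ∧ dw + (-2*y) dy ∧ dz ∧ dw.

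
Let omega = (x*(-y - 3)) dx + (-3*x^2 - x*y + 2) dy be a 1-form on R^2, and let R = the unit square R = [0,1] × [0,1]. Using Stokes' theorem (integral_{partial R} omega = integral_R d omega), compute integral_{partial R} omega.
integral_(partial R) omega = -3

Stokes: integral_partial_R omega = integral_R d omega with d omega = (∂Q/∂x - ∂P/∂y) dx ∧ dy.
  ∂Q/∂x = -6*x - y
  ∂P/∂y = -x
  integrand = ∂Q/∂x - ∂P/∂y = -5*x - y.
Integrating over R: integral_0^1 integral_0^1 (-5*x - y) dx dy = -3.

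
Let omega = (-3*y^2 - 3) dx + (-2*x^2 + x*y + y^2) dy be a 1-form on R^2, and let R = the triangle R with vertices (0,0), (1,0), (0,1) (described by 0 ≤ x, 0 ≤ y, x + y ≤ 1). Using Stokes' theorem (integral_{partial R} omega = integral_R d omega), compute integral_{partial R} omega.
integral_(partial R) omega = 1/2

Stokes: integral_partial_R omega = integral_R d omega with d omega = (∂Q/∂x - ∂P/∂y) dx ∧ dy.
  ∂Q/∂x = -4*x + y
  ∂P/∂y = -6*y
  integrand = ∂Q/∂x - ∂P/∂y = -4*x + 7*y.
Integrating over R: integral_0^1 integral_0^{1-x} (-4*x + 7*y) dy dx = 1/2.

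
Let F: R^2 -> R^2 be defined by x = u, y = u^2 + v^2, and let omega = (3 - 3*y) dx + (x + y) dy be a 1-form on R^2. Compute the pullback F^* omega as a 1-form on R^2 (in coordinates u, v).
F^* omega = (2*u^3 - u^2 + 2*u*v^2 - 3*v^2 + 3) du + (2*v*(u^2 + u + v^2)) dv

Using F^*(f dg) = (f ∘ F) d(g ∘ F), substitute each coordinate x_i by F_i(u, v) in f_i, and replace dx_i by d F_i = (∂F_i/∂u) du + (∂F_i/∂v) dv.
  For the x component: f_1(F) = -3*u^2 - 3*v^2 + 3; d F_1 = (1) du + (0) dv
  For the y component: f_2(F) = u^2 + u + v^2; d F_2 = (2*u) du + (2*v) dv
Combining and collecting du, dv coefficients:
  coeff of du: 2*u^3 - u^2 + 2*u*v^2 - 3*v^2 + 3
  coeff of dv: 2*v*(u^2 + u + v^2)
F^* omega = (2*u^3 - u^2 + 2*u*v^2 - 3*v^2 + 3) du + (2*v*(u^2 + u + v^2)) dv.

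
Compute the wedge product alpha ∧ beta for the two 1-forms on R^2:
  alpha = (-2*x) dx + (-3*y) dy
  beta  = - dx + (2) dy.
alpha ∧ beta = (-4*x - 3*y) dx ∧ dy

Distribute the wedge, using dx_i ∧ dx_j = -dx_j ∧ dx_i and dx_i ∧ dx_i = 0. For each pair (i, j) with i < j, the coefficient of dx_i ∧ dx_j in alpha ∧ beta is (alpha_i * beta_j - alpha_j * beta_i). Collecting: alpha ∧ beta = (-4*x - 3*y) dx ∧ dy.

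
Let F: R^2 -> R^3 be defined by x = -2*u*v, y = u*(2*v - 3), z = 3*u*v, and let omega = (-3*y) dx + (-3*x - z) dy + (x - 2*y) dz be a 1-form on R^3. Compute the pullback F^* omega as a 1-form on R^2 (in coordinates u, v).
F^* omega = (-9*u*v) du

Using F^*(f dg) = (f ∘ F) d(g ∘ F), substitute each coordinate x_i by F_i(u, v) in f_i, and replace dx_i by d F_i = (∂F_i/∂u) du + (∂F_i/∂v) dv.
  For the x component: f_1(F) = 3*u*(3 - 2*v); d F_1 = (-2*v) du + (-2*u) dv
  For the y component: f_2(F) = 3*u*v; d F_2 = (2*v - 3) du + (2*u) dv
  For the z component: f_3(F) = 6*u*(1 - v); d F_3 = (3*v) du + (3*u) dv
Combining and collecting du, dv coefficients:
  coeff of du: -9*u*v
  coeff of dv: 0
F^* omega = (-9*u*v) du.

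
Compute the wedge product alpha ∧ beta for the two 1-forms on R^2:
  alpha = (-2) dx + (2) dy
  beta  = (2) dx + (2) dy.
alpha ∧ beta = (-8) dx ∧ dy

Distribute the wedge, using dx_i ∧ dx_j = -dx_j ∧ dx_i and dx_i ∧ dx_i = 0. For each pair (i, j) with i < j, the coefficient of dx_i ∧ dx_j in alpha ∧ beta is (alpha_i * beta_j - alpha_j * beta_i). Collecting: alpha ∧ beta = (-8) dx ∧ dy.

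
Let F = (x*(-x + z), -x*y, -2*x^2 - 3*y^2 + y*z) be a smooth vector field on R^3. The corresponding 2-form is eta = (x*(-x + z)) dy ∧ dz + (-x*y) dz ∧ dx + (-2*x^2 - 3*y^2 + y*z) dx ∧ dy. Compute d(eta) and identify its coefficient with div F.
d(eta) = (-3*x + y + z) dx ∧ dy ∧ dz; div F = -3*x + y + z

For a 2-form in R^3 of the form above, applying d gives a 3-form with coefficient ∂P/∂x + ∂Q/∂y + ∂R/∂z:
  ∂P/∂x = -2*x + z
  ∂Q/∂y = -x
  ∂R/∂z = y
Sum = -3*x + y + z, which is exactly div F.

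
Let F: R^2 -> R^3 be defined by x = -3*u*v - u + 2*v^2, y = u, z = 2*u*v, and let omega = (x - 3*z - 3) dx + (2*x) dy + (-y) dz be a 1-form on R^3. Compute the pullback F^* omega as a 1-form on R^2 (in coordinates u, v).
F^* omega = (27*u*v^2 + 4*u*v - u - 6*v^3 + 2*v^2 + 9*v + 3) du + (27*u^2*v + u^2 - 42*u*v^2 - 4*u*v + 9*u + 8*v^3 - 12*v) dv

Using F^*(f dg) = (f ∘ F) d(g ∘ F), substitute each coordinate x_i by F_i(u, v) in f_i, and replace dx_i by d F_i = (∂F_i/∂u) du + (∂F_i/∂v) dv.
  For the x component: f_1(F) = -9*u*v - u + 2*v^2 - 3; d F_1 = (-3*v - 1) du + (-3*u + 4*v) dv
  For the y component: f_2(F) = -6*u*v - 2*u + 4*v^2; d F_2 = (1) du + (0) dv
  For the z component: f_3(F) = -u; d F_3 = (2*v) du + (2*u) dv
Combining and collecting du, dv coefficients:
  coeff of du: 27*u*v^2 + 4*u*v - u - 6*v^3 + 2*v^2 + 9*v + 3
  coeff of dv: 27*u^2*v + u^2 - 42*u*v^2 - 4*u*v + 9*u + 8*v^3 - 12*v
F^* omega = (27*u*v^2 + 4*u*v - u - 6*v^3 + 2*v^2 + 9*v + 3) du + (27*u^2*v + u^2 - 42*u*v^2 - 4*u*v + 9*u + 8*v^3 - 12*v) dv.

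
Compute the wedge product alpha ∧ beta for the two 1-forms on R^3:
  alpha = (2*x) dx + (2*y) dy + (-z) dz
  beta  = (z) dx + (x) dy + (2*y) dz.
alpha ∧ beta = (2*x^2 - 2*y*z) dx ∧ dy + (4*x*y + z^2) dx ∧ dz + (x*z + 4*y^2) dy ∧ dz

Distribute the wedge, using dx_i ∧ dx_j = -dx_j ∧ dx_i and dx_i ∧ dx_i = 0. For each pair (i, j) with i < j, the coefficient of dx_i ∧ dx_j in alpha ∧ beta is (alpha_i * beta_j - alpha_j * beta_i). Collecting: alpha ∧ beta = (2*x^2 - 2*y*z) dx ∧ dy + (4*x*y + z^2) dx ∧ dz + (x*z + 4*y^2) dy ∧ dz.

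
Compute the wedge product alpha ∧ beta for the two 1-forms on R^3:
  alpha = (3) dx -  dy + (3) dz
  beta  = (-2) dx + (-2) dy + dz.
alpha ∧ beta = (-8) dx ∧ dy + (9) dx ∧ dz + (5) dy ∧ dz

Distribute the wedge, using dx_i ∧ dx_j = -dx_j ∧ dx_i and dx_i ∧ dx_i = 0. For each pair (i, j) with i < j, the coefficient of dx_i ∧ dx_j in alpha ∧ beta is (alpha_i * beta_j - alpha_j * beta_i). Collecting: alpha ∧ beta = (-8) dx ∧ dy + (9) dx ∧ dz + (5) dy ∧ dz.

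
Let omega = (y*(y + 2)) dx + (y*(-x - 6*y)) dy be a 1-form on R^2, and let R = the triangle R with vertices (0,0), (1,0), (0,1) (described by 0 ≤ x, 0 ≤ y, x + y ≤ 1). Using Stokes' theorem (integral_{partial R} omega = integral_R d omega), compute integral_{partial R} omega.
integral_(partial R) omega = -3/2

Stokes: integral_partial_R omega = integral_R d omega with d omega = (∂Q/∂x - ∂P/∂y) dx ∧ dy.
  ∂Q/∂x = -y
  ∂P/∂y = 2*y + 2
  integrand = ∂Q/∂x - ∂P/∂y = -3*y - 2.
Integrating over R: integral_0^1 integral_0^{1-x} (-3*y - 2) dy dx = -3/2.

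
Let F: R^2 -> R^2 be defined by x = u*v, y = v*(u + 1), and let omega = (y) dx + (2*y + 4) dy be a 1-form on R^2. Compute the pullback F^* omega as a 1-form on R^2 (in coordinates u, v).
F^* omega = (v*(3*u*v + 3*v + 4)) du + (3*u^2*v + 5*u*v + 4*u + 2*v + 4) dv

Using F^*(f dg) = (f ∘ F) d(g ∘ F), substitute each coordinate x_i by F_i(u, v) in f_i, and replace dx_i by d F_i = (∂F_i/∂u) du + (∂F_i/∂v) dv.
  For the x component: f_1(F) = v*(u + 1); d F_1 = (v) du + (u) dv
  For the y component: f_2(F) = 2*u*v + 2*v + 4; d F_2 = (v) du + (u + 1) dv
Combining and collecting du, dv coefficients:
  coeff of du: v*(3*u*v + 3*v + 4)
  coeff of dv: 3*u^2*v + 5*u*v + 4*u + 2*v + 4
F^* omega = (v*(3*u*v + 3*v + 4)) du + (3*u^2*v + 5*u*v + 4*u + 2*v + 4) dv.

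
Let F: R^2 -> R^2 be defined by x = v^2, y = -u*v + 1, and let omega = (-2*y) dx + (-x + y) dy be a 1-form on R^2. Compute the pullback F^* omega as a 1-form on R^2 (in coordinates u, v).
F^* omega = (v*(u*v + v^2 - 1)) du + (u^2*v + 5*u*v^2 - u - 4*v) dv

Using F^*(f dg) = (f ∘ F) d(g ∘ F), substitute each coordinate x_i by F_i(u, v) in f_i, and replace dx_i by d F_i = (∂F_i/∂u) du + (∂F_i/∂v) dv.
  For the x component: f_1(F) = 2*u*v - 2; d F_1 = (0) du + (2*v) dv
  For the y component: f_2(F) = -u*v - v^2 + 1; d F_2 = (-v) du + (-u) dv
Combining and collecting du, dv coefficients:
  coeff of du: v*(u*v + v^2 - 1)
  coeff of dv: u^2*v + 5*u*v^2 - u - 4*v
F^* omega = (v*(u*v + v^2 - 1)) du + (u^2*v + 5*u*v^2 - u - 4*v) dv.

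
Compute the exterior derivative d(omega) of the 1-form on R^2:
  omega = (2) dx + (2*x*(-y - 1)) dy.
d(omega) = (-2*y - 2) dx ∧ dy

For a 1-form omega = sum_i f_i dx_i, the exterior derivative is
  d(omega) = sum_{i < j} (∂f_j/∂x_i - ∂f_i/∂x_j) dx_i ∧ dx_j.
  coefficient of dx ∧ dy: ∂f_2/∂x - ∂f_1/∂y = ∂(2*x*(-y - 1))/∂x - ∂(2)/∂y = -2*y - 2
Assembling: d(omega) = (-2*y - 2) dx ∧ dy.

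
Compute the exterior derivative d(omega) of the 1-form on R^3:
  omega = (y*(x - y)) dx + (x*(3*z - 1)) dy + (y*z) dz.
d(omega) = (-x + 2*y + 3*z - 1) dx ∧ dy + (-3*x + z) dy ∧ dz

For a 1-form omega = sum_i f_i dx_i, the exterior derivative is
  d(omega) = sum_{i < j} (∂f_j/∂x_i - ∂f_i/∂x_j) dx_i ∧ dx_j.
  coefficient of dx ∧ dy: ∂f_2/∂x - ∂f_1/∂y = ∂(x*(3*z - 1))/∂x - ∂(y*(x - y))/∂y = -x + 2*y + 3*z - 1
  coefficient of dy ∧ dz: ∂f_3/∂y - ∂f_2/∂z = ∂(y*z)/∂y - ∂(x*(3*z - 1))/∂z = -3*x + z
Assembling: d(omega) = (-x + 2*y + 3*z - 1) dx ∧ dy + (-3*x + z) dy ∧ dz.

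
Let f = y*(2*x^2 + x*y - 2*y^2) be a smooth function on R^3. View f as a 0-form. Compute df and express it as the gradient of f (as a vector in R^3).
df = (y*(4*x + y)) dx + (2*x^2 + 2*x*y - 6*y^2) dy + (0) dz; grad f = (y*(4*x + y), 2*x^2 + 2*x*y - 6*y^2, 0)

For a 0-form f, d f = (∂f/∂x) dx + (∂f/∂y) dy + (∂f/∂z) dz. The components of the vector representation are exactly the entries of grad f in Cartesian coordinates:
  ∂f/∂x = y*(4*x + y)
  ∂f/∂y = 2*x^2 + 2*x*y - 6*y^2
  ∂f/∂z = 0.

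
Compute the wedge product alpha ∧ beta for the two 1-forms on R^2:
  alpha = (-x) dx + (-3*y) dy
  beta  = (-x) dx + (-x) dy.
alpha ∧ beta = (x*(x - 3*y)) dx ∧ dy

Distribute the wedge, using dx_i ∧ dx_j = -dx_j ∧ dx_i and dx_i ∧ dx_i = 0. For each pair (i, j) with i < j, the coefficient of dx_i ∧ dx_j in alpha ∧ beta is (alpha_i * beta_j - alpha_j * beta_i). Collecting: alpha ∧ beta = (x*(x - 3*y)) dx ∧ dy.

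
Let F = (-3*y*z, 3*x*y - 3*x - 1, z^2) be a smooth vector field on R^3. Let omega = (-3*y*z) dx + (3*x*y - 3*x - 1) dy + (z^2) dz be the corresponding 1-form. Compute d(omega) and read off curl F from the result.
d(omega) = (0) dy ∧ dz + (-3*y) dz ∧ dx + (3*y + 3*z - 3) dx ∧ dy; curl F = (0, -3*y, 3*y + 3*z - 3)

d omega = sum_{i<j} (∂f_j/∂x_i - ∂f_i/∂x_j) dx_i ∧ dx_j. Under the identification (dy ∧ dz, dz ∧ dx, dx ∧ dy) ↔ (e_x, e_y, e_z), the coefficients are exactly the components of curl F. Compute:
  ∂R/∂y - ∂Q/∂z = (0) - (0) = 0
  ∂P/∂z - ∂R/∂x = (-3*y) - (0) = -3*y
  ∂Q/∂x - ∂P/∂y = (3*y - 3) - (-3*z) = 3*y + 3*z - 3.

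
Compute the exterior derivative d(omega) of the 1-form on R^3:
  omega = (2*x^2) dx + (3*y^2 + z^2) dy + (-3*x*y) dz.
d(omega) = (-3*y) dx ∧ dz + (-3*x - 2*z) dy ∧ dz

For a 1-form omega = sum_i f_i dx_i, the exterior derivative is
  d(omega) = sum_{i < j} (∂f_j/∂x_i - ∂f_i/∂x_j) dx_i ∧ dx_j.
  coefficient of dx ∧ dz: ∂f_3/∂x - ∂f_1/∂z = ∂(-3*x*y)/∂x - ∂(2*x^2)/∂z = -3*y
  coefficient of dy ∧ dz: ∂f_3/∂y - ∂f_2/∂z = ∂(-3*x*y)/∂y - ∂(3*y^2 + z^2)/∂z = -3*x - 2*z
Assembling: d(omega) = (-3*y) dx ∧ dz + (-3*x - 2*z) dy ∧ dz.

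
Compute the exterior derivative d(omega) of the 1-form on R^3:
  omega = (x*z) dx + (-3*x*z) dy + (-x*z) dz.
d(omega) = (-3*z) dx ∧ dy + (-x - z) dx ∧ dz + (3*x) dy ∧ dz

For a 1-form omega = sum_i f_i dx_i, the exterior derivative is
  d(omega) = sum_{i < j} (∂f_j/∂x_i - ∂f_i/∂x_j) dx_i ∧ dx_j.
  coefficient of dx ∧ dy: ∂f_2/∂x - ∂f_1/∂y = ∂(-3*x*z)/∂x - ∂(x*z)/∂y = -3*z
  coefficient of dx ∧ dz: ∂f_3/∂x - ∂f_1/∂z = ∂(-x*z)/∂x - ∂(x*z)/∂z = -x - z
  coefficient of dy ∧ dz: ∂f_3/∂y - ∂f_2/∂z = ∂(-x*z)/∂y - ∂(-3*x*z)/∂z = 3*x
Assembling: d(omega) = (-3*z) dx ∧ dy + (-x - z) dx ∧ dz + (3*x) dy ∧ dz.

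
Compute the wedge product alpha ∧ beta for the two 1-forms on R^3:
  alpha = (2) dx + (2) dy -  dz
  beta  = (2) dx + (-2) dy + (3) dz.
alpha ∧ beta = (-8) dx ∧ dy + (8) dx ∧ dz + (4) dy ∧ dz

Distribute the wedge, using dx_i ∧ dx_j = -dx_j ∧ dx_i and dx_i ∧ dx_i = 0. For each pair (i, j) with i < j, the coefficient of dx_i ∧ dx_j in alpha ∧ beta is (alpha_i * beta_j - alpha_j * beta_i). Collecting: alpha ∧ beta = (-8) dx ∧ dy + (8) dx ∧ dz + (4) dy ∧ dz.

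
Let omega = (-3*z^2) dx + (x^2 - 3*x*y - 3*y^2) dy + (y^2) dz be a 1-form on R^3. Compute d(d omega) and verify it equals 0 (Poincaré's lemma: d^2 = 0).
d(d omega) = 0

Step 1: d omega = sum_{i<j} (∂f_j/∂x_i - ∂f_i/∂x_j) dx_i ∧ dx_j:
  coeff of dx ∧ dy: 2*x - 3*y
  coeff of dx ∧ dz: 6*z
  coeff of dy ∧ dz: 2*y
Step 2: Apply d again to each 2-form coefficient. The only possible 3-form in R^3 is dx ∧ dy ∧ dz, with coefficient
  ∂(coeff of dy∧dz)/∂x - ∂(coeff of dx∧dz)/∂y + ∂(coeff of dx∧dy)/∂z
  = ∂/∂x (2*y) - ∂/∂y (6*z) + ∂/∂z (2*x - 3*y).
Each of these terms simplifies to sums of mixed partials that cancel in pairs. The result is 0 (by equality of mixed partials for smooth functions — Schwarz / Clairaut).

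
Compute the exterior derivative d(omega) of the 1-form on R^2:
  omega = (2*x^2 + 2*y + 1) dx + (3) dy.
d(omega) = (-2) dx ∧ dy

For a 1-form omega = sum_i f_i dx_i, the exterior derivative is
  d(omega) = sum_{i < j} (∂f_j/∂x_i - ∂f_i/∂x_j) dx_i ∧ dx_j.
  coefficient of dx ∧ dy: ∂f_2/∂x - ∂f_1/∂y = ∂(3)/∂x - ∂(2*x^2 + 2*y + 1)/∂y = -2
Assembling: d(omega) = (-2) dx ∧ dy.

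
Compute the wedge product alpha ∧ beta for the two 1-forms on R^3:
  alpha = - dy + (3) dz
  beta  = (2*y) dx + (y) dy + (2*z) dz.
alpha ∧ beta = (2*y) dx ∧ dy + (-3*y - 2*z) dy ∧ dz + (-6*y) dx ∧ dz

Distribute the wedge, using dx_i ∧ dx_j = -dx_j ∧ dx_i and dx_i ∧ dx_i = 0. For each pair (i, j) with i < j, the coefficient of dx_i ∧ dx_j in alpha ∧ beta is (alpha_i * beta_j - alpha_j * beta_i). Collecting: alpha ∧ beta = (2*y) dx ∧ dy + (-3*y - 2*z) dy ∧ dz + (-6*y) dx ∧ dz.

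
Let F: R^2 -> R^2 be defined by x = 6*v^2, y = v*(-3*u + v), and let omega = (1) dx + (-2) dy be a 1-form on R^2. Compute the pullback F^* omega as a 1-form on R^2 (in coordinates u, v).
F^* omega = (6*v) du + (6*u + 8*v) dv

Using F^*(f dg) = (f ∘ F) d(g ∘ F), substitute each coordinate x_i by F_i(u, v) in f_i, and replace dx_i by d F_i = (∂F_i/∂u) du + (∂F_i/∂v) dv.
  For the x component: f_1(F) = 1; d F_1 = (0) du + (12*v) dv
  For the y component: f_2(F) = -2; d F_2 = (-3*v) du + (-3*u + 2*v) dv
Combining and collecting du, dv coefficients:
  coeff of du: 6*v
  coeff of dv: 6*u + 8*v
F^* omega = (6*v) du + (6*u + 8*v) dv.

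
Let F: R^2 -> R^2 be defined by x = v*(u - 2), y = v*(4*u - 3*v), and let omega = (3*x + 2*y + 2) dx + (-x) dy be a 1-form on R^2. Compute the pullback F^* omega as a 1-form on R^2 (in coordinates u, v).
F^* omega = (v*(7*u*v - 6*v^2 + 2*v + 2)) du + (7*u^2*v - 20*u*v + 2*u + 12*v - 4) dv

Using F^*(f dg) = (f ∘ F) d(g ∘ F), substitute each coordinate x_i by F_i(u, v) in f_i, and replace dx_i by d F_i = (∂F_i/∂u) du + (∂F_i/∂v) dv.
  For the x component: f_1(F) = 11*u*v - 6*v^2 - 6*v + 2; d F_1 = (v) du + (u - 2) dv
  For the y component: f_2(F) = v*(2 - u); d F_2 = (4*v) du + (4*u - 6*v) dv
Combining and collecting du, dv coefficients:
  coeff of du: v*(7*u*v - 6*v^2 + 2*v + 2)
  coeff of dv: 7*u^2*v - 20*u*v + 2*u + 12*v - 4
F^* omega = (v*(7*u*v - 6*v^2 + 2*v + 2)) du + (7*u^2*v - 20*u*v + 2*u + 12*v - 4) dv.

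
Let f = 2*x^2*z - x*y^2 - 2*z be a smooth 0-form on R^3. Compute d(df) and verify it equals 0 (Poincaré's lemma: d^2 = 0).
d(df) = 0

Step 1: df = sum_i (∂f/∂x_i) dx_i = (4*x*z - y^2) dx + (-2*x*y) dy + (2*x^2 - 2) dz.
Step 2: Apply d again. Using the 1-form formula, the coefficient of dx ∧ dy in d(df) is ∂^2 f/∂x ∂y - ∂^2 f/∂y ∂x = (-2*y) - (-2*y) = 0 (equality of mixed partials for smooth f).
Similarly for dx ∧ dz and dy ∧ dz — all coefficients vanish. So d(df) = 0.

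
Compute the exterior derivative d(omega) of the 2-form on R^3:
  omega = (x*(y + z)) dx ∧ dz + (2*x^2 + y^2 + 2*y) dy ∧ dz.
d(omega) = (3*x) dx ∧ dy ∧ dz

For a 2-form omega = sum_{i<j} g_{ij} dx_i ∧ dx_j, the exterior derivative is
  d(omega) = sum_{i<j} d(g_{ij}) ∧ dx_i ∧ dx_j = sum_{i<j, k} (∂g_{ij}/∂x_k) dx_k ∧ dx_i ∧ dx_j.
Expand each term, using dx_k ∧ dx_i ∧ dx_j = sgn(permutation) dx_{(a)} ∧ dx_{(b)} ∧ dx_{(c)} with (a < b < c) sorted:
  d(x*(y + z)) includes (∂/∂y)(x*(y + z)) dy = (x) dy, which multiplied by dx ∧ dz gives (-x) dx ∧ dy ∧ dz
  d(2*x^2 + y^2 + 2*y) includes (∂/∂x)(2*x^2 + y^2 + 2*y) dx = (4*x) dx, which multiplied by dy ∧ dz gives (4*x) dx ∧ dy ∧ dz
Collecting like 3-forms: d(omega) = (3*x) dx ∧ dy ∧ dz.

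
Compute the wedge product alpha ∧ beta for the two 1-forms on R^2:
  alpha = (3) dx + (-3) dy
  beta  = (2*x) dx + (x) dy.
alpha ∧ beta = (9*x) dx ∧ dy

Distribute the wedge, using dx_i ∧ dx_j = -dx_j ∧ dx_i and dx_i ∧ dx_i = 0. For each pair (i, j) with i < j, the coefficient of dx_i ∧ dx_j in alpha ∧ beta is (alpha_i * beta_j - alpha_j * beta_i). Collecting: alpha ∧ beta = (9*x) dx ∧ dy.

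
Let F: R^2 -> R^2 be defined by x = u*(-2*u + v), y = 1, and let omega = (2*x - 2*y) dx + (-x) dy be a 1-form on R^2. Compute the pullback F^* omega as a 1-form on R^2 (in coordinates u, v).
F^* omega = (16*u^3 - 12*u^2*v + 2*u*v^2 + 8*u - 2*v) du + (2*u*(-2*u^2 + u*v - 1)) dv

Using F^*(f dg) = (f ∘ F) d(g ∘ F), substitute each coordinate x_i by F_i(u, v) in f_i, and replace dx_i by d F_i = (∂F_i/∂u) du + (∂F_i/∂v) dv.
  For the x component: f_1(F) = -4*u^2 + 2*u*v - 2; d F_1 = (-4*u + v) du + (u) dv
  For the y component: f_2(F) = u*(2*u - v); d F_2 = (0) du + (0) dv
Combining and collecting du, dv coefficients:
  coeff of du: 16*u^3 - 12*u^2*v + 2*u*v^2 + 8*u - 2*v
  coeff of dv: 2*u*(-2*u^2 + u*v - 1)
F^* omega = (16*u^3 - 12*u^2*v + 2*u*v^2 + 8*u - 2*v) du + (2*u*(-2*u^2 + u*v - 1)) dv.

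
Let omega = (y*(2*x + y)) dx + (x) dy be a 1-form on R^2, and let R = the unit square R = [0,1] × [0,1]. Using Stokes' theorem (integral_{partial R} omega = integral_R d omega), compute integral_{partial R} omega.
integral_(partial R) omega = -1

Stokes: integral_partial_R omega = integral_R d omega with d omega = (∂Q/∂x - ∂P/∂y) dx ∧ dy.
  ∂Q/∂x = 1
  ∂P/∂y = 2*x + 2*y
  integrand = ∂Q/∂x - ∂P/∂y = -2*x - 2*y + 1.
Integrating over R: integral_0^1 integral_0^1 (-2*x - 2*y + 1) dx dy = -1.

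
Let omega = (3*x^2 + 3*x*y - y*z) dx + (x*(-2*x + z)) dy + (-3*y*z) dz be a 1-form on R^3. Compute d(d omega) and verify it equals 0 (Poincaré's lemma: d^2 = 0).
d(d omega) = 0

Step 1: d omega = sum_{i<j} (∂f_j/∂x_i - ∂f_i/∂x_j) dx_i ∧ dx_j:
  coeff of dx ∧ dy: -7*x + 2*z
  coeff of dx ∧ dz: y
  coeff of dy ∧ dz: -x - 3*z
Step 2: Apply d again to each 2-form coefficient. The only possible 3-form in R^3 is dx ∧ dy ∧ dz, with coefficient
  ∂(coeff of dy∧dz)/∂x - ∂(coeff of dx∧dz)/∂y + ∂(coeff of dx∧dy)/∂z
  = ∂/∂x (-x - 3*z) - ∂/∂y (y) + ∂/∂z (-7*x + 2*z).
Each of these terms simplifies to sums of mixed partials that cancel in pairs. The result is 0 (by equality of mixed partials for smooth functions — Schwarz / Clairaut).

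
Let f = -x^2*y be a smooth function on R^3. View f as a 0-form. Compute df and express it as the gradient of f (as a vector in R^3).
df = (-2*x*y) dx + (-x^2) dy + (0) dz; grad f = (-2*x*y, -x^2, 0)

For a 0-form f, d f = (∂f/∂x) dx + (∂f/∂y) dy + (∂f/∂z) dz. The components of the vector representation are exactly the entries of grad f in Cartesian coordinates:
  ∂f/∂x = -2*x*y
  ∂f/∂y = -x^2
  ∂f/∂z = 0.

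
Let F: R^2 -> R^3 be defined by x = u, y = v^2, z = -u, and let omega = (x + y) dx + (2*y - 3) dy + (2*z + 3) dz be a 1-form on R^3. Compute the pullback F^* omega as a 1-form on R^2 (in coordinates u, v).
F^* omega = (3*u + v^2 - 3) du + (4*v^3 - 6*v) dv

Using F^*(f dg) = (f ∘ F) d(g ∘ F), substitute each coordinate x_i by F_i(u, v) in f_i, and replace dx_i by d F_i = (∂F_i/∂u) du + (∂F_i/∂v) dv.
  For the x component: f_1(F) = u + v^2; d F_1 = (1) du + (0) dv
  For the y component: f_2(F) = 2*v^2 - 3; d F_2 = (0) du + (2*v) dv
  For the z component: f_3(F) = 3 - 2*u; d F_3 = (-1) du + (0) dv
Combining and collecting du, dv coefficients:
  coeff of du: 3*u + v^2 - 3
  coeff of dv: 4*v^3 - 6*v
F^* omega = (3*u + v^2 - 3) du + (4*v^3 - 6*v) dv.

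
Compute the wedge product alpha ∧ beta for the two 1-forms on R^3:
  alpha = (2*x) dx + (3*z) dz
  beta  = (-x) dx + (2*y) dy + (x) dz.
alpha ∧ beta = (4*x*y) dx ∧ dy + (x*(2*x + 3*z)) dx ∧ dz + (-6*y*z) dy ∧ dz

Distribute the wedge, using dx_i ∧ dx_j = -dx_j ∧ dx_i and dx_i ∧ dx_i = 0. For each pair (i, j) with i < j, the coefficient of dx_i ∧ dx_j in alpha ∧ beta is (alpha_i * beta_j - alpha_j * beta_i). Collecting: alpha ∧ beta = (4*x*y) dx ∧ dy + (x*(2*x + 3*z)) dx ∧ dz + (-6*y*z) dy ∧ dz.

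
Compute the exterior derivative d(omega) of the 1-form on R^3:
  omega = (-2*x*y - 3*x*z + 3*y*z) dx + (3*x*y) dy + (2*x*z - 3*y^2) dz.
d(omega) = (2*x + 3*y - 3*z) dx ∧ dy + (3*x - 3*y + 2*z) dx ∧ dz + (-6*y) dy ∧ dz

For a 1-form omega = sum_i f_i dx_i, the exterior derivative is
  d(omega) = sum_{i < j} (∂f_j/∂x_i - ∂f_i/∂x_j) dx_i ∧ dx_j.
  coefficient of dx ∧ dy: ∂f_2/∂x - ∂f_1/∂y = ∂(3*x*y)/∂x - ∂(-2*x*y - 3*x*z + 3*y*z)/∂y = 2*x + 3*y - 3*z
  coefficient of dx ∧ dz: ∂f_3/∂x - ∂f_1/∂z = ∂(2*x*z - 3*y^2)/∂x - ∂(-2*x*y - 3*x*z + 3*y*z)/∂z = 3*x - 3*y + 2*z
  coefficient of dy ∧ dz: ∂f_3/∂y - ∂f_2/∂z = ∂(2*x*z - 3*y^2)/∂y - ∂(3*x*y)/∂z = -6*y
Assembling: d(omega) = (2*x + 3*y - 3*z) dx ∧ dy + (3*x - 3*y + 2*z) dx ∧ dz + (-6*y) dy ∧ dz.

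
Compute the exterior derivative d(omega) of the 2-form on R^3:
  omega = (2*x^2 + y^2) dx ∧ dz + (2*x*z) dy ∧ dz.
d(omega) = (-2*y + 2*z) dx ∧ dy ∧ dz

For a 2-form omega = sum_{i<j} g_{ij} dx_i ∧ dx_j, the exterior derivative is
  d(omega) = sum_{i<j} d(g_{ij}) ∧ dx_i ∧ dx_j = sum_{i<j, k} (∂g_{ij}/∂x_k) dx_k ∧ dx_i ∧ dx_j.
Expand each term, using dx_k ∧ dx_i ∧ dx_j = sgn(permutation) dx_{(a)} ∧ dx_{(b)} ∧ dx_{(c)} with (a < b < c) sorted:
  d(2*x^2 + y^2) includes (∂/∂y)(2*x^2 + y^2) dy = (2*y) dy, which multiplied by dx ∧ dz gives (-2*y) dx ∧ dy ∧ dz
  d(2*x*z) includes (∂/∂x)(2*x*z) dx = (2*z) dx, which multiplied by dy ∧ dz gives (2*z) dx ∧ dy ∧ dz
Collecting like 3-forms: d(omega) = (-2*y + 2*z) dx ∧ dy ∧ dz.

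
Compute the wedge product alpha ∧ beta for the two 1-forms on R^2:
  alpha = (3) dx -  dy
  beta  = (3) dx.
alpha ∧ beta = (3) dx ∧ dy

Distribute the wedge, using dx_i ∧ dx_j = -dx_j ∧ dx_i and dx_i ∧ dx_i = 0. For each pair (i, j) with i < j, the coefficient of dx_i ∧ dx_j in alpha ∧ beta is (alpha_i * beta_j - alpha_j * beta_i). Collecting: alpha ∧ beta = (3) dx ∧ dy.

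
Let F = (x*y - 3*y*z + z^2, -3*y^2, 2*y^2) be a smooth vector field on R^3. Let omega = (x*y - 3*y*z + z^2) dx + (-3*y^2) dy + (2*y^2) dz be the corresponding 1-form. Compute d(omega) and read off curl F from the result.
d(omega) = (4*y) dy ∧ dz + (-3*y + 2*z) dz ∧ dx + (-x + 3*z) dx ∧ dy; curl F = (4*y, -3*y + 2*z, -x + 3*z)

d omega = sum_{i<j} (∂f_j/∂x_i - ∂f_i/∂x_j) dx_i ∧ dx_j. Under the identification (dy ∧ dz, dz ∧ dx, dx ∧ dy) ↔ (e_x, e_y, e_z), the coefficients are exactly the components of curl F. Compute:
  ∂R/∂y - ∂Q/∂z = (4*y) - (0) = 4*y
  ∂P/∂z - ∂R/∂x = (-3*y + 2*z) - (0) = -3*y + 2*z
  ∂Q/∂x - ∂P/∂y = (0) - (x - 3*z) = -x + 3*z.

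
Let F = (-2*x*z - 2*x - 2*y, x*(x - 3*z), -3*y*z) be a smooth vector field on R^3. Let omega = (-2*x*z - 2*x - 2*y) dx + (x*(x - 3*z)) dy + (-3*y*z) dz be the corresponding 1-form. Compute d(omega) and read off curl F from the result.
d(omega) = (3*x - 3*z) dy ∧ dz + (-2*x) dz ∧ dx + (2*x - 3*z + 2) dx ∧ dy; curl F = (3*x - 3*z, -2*x, 2*x - 3*z + 2)

d omega = sum_{i<j} (∂f_j/∂x_i - ∂f_i/∂x_j) dx_i ∧ dx_j. Under the identification (dy ∧ dz, dz ∧ dx, dx ∧ dy) ↔ (e_x, e_y, e_z), the coefficients are exactly the components of curl F. Compute:
  ∂R/∂y - ∂Q/∂z = (-3*z) - (-3*x) = 3*x - 3*z
  ∂P/∂z - ∂R/∂x = (-2*x) - (0) = -2*x
  ∂Q/∂x - ∂P/∂y = (2*x - 3*z) - (-2) = 2*x - 3*z + 2.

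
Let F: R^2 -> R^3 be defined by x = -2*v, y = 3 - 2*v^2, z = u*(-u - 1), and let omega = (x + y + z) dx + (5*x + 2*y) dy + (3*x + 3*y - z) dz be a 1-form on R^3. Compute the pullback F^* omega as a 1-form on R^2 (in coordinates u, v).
F^* omega = (-2*u^3 - 3*u^2 + 12*u*v^2 + 12*u*v - 19*u + 6*v^2 + 6*v - 9) du + (2*u^2 + 2*u + 16*v^3 + 44*v^2 - 20*v - 6) dv

Using F^*(f dg) = (f ∘ F) d(g ∘ F), substitute each coordinate x_i by F_i(u, v) in f_i, and replace dx_i by d F_i = (∂F_i/∂u) du + (∂F_i/∂v) dv.
  For the x component: f_1(F) = -u^2 - u - 2*v^2 - 2*v + 3; d F_1 = (0) du + (-2) dv
  For the y component: f_2(F) = -4*v^2 - 10*v + 6; d F_2 = (0) du + (-4*v) dv
  For the z component: f_3(F) = u^2 + u - 6*v^2 - 6*v + 9; d F_3 = (-2*u - 1) du + (0) dv
Combining and collecting du, dv coefficients:
  coeff of du: -2*u^3 - 3*u^2 + 12*u*v^2 + 12*u*v - 19*u + 6*v^2 + 6*v - 9
  coeff of dv: 2*u^2 + 2*u + 16*v^3 + 44*v^2 - 20*v - 6
F^* omega = (-2*u^3 - 3*u^2 + 12*u*v^2 + 12*u*v - 19*u + 6*v^2 + 6*v - 9) du + (2*u^2 + 2*u + 16*v^3 + 44*v^2 - 20*v - 6) dv.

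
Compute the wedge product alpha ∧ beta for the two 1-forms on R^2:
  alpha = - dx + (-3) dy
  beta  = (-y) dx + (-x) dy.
alpha ∧ beta = (x - 3*y) dx ∧ dy

Distribute the wedge, using dx_i ∧ dx_j = -dx_j ∧ dx_i and dx_i ∧ dx_i = 0. For each pair (i, j) with i < j, the coefficient of dx_i ∧ dx_j in alpha ∧ beta is (alpha_i * beta_j - alpha_j * beta_i). Collecting: alpha ∧ beta = (x - 3*y) dx ∧ dy.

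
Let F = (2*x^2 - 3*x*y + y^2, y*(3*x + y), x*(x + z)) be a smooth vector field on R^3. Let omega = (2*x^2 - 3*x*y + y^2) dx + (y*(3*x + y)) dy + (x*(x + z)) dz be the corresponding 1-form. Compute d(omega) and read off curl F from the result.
d(omega) = (0) dy ∧ dz + (-2*x - z) dz ∧ dx + (3*x + y) dx ∧ dy; curl F = (0, -2*x - z, 3*x + y)

d omega = sum_{i<j} (∂f_j/∂x_i - ∂f_i/∂x_j) dx_i ∧ dx_j. Under the identification (dy ∧ dz, dz ∧ dx, dx ∧ dy) ↔ (e_x, e_y, e_z), the coefficients are exactly the components of curl F. Compute:
  ∂R/∂y - ∂Q/∂z = (0) - (0) = 0
  ∂P/∂z - ∂R/∂x = (0) - (2*x + z) = -2*x - z
  ∂Q/∂x - ∂P/∂y = (3*y) - (-3*x + 2*y) = 3*x + y.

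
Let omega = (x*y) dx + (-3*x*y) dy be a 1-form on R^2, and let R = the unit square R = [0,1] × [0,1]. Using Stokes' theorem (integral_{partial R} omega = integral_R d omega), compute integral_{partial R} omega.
integral_(partial R) omega = -2

Stokes: integral_partial_R omega = integral_R d omega with d omega = (∂Q/∂x - ∂P/∂y) dx ∧ dy.
  ∂Q/∂x = -3*y
  ∂P/∂y = x
  integrand = ∂Q/∂x - ∂P/∂y = -x - 3*y.
Integrating over R: integral_0^1 integral_0^1 (-x - 3*y) dx dy = -2.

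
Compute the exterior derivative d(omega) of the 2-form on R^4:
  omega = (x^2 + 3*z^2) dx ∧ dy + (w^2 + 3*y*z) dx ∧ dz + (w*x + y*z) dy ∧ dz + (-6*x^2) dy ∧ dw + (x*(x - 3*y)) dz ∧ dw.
d(omega) = (w + 3*z) dx ∧ dy ∧ dz + (2*w + 2*x - 3*y) dx ∧ dz ∧ dw + (-2*x) dy ∧ dz ∧ dw + (-12*x) dx ∧ dy ∧ dw

For a 2-form omega = sum_{i<j} g_{ij} dx_i ∧ dx_j, the exterior derivative is
  d(omega) = sum_{i<j} d(g_{ij}) ∧ dx_i ∧ dx_j = sum_{i<j, k} (∂g_{ij}/∂x_k) dx_k ∧ dx_i ∧ dx_j.
Expand each term, using dx_k ∧ dx_i ∧ dx_j = sgn(permutation) dx_{(a)} ∧ dx_{(b)} ∧ dx_{(c)} with (a < b < c) sorted:
  d(x^2 + 3*z^2) includes (∂/∂z)(x^2 + 3*z^2) dz = (6*z) dz, which multiplied by dx ∧ dy gives (6*z) dx ∧ dy ∧ dz
  d(w^2 + 3*y*z) includes (∂/∂y)(w^2 + 3*y*z) dy = (3*z) dy, which multiplied by dx ∧ dz gives (-3*z) dx ∧ dy ∧ dz
  d(w^2 + 3*y*z) includes (∂/∂w)(w^2 + 3*y*z) dw = (2*w) dw, which multiplied by dx ∧ dz gives (2*w) dx ∧ dz ∧ dw
  d(w*x + y*z) includes (∂/∂x)(w*x + y*z) dx = (w) dx, which multiplied by dy ∧ dz gives (w) dx ∧ dy ∧ dz
  d(w*x + y*z) includes (∂/∂w)(w*x + y*z) dw = (x) dw, which multiplied by dy ∧ dz gives (x) dy ∧ dz ∧ dw
  d(-6*x^2) includes (∂/∂x)(-6*x^2) dx = (-12*x) dx, which multiplied by dy ∧ dw gives (-12*x) dx ∧ dy ∧ dw
  d(x*(x - 3*y)) includes (∂/∂x)(x*(x - 3*y)) dx = (2*x - 3*y) dx, which multiplied by dz ∧ dw gives (2*x - 3*y) dx ∧ dz ∧ dw
  d(x*(x - 3*y)) includes (∂/∂y)(x*(x - 3*y)) dy = (-3*x) dy, which multiplied by dz ∧ dw gives (-3*x) dy ∧ dz ∧ dw
Collecting like 3-forms: d(omega) = (w + 3*z) dx ∧ dy ∧ dz + (2*w + 2*x - 3*y) dx ∧ dz ∧ dw + (-2*x) dy ∧ dz ∧ dw + (-12*x) dx ∧ dy ∧ dw.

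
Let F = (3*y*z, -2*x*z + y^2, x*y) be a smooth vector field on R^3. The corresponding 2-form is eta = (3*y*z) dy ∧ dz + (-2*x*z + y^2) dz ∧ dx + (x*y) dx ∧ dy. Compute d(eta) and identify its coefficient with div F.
d(eta) = (2*y) dx ∧ dy ∧ dz; div F = 2*y

For a 2-form in R^3 of the form above, applying d gives a 3-form with coefficient ∂P/∂x + ∂Q/∂y + ∂R/∂z:
  ∂P/∂x = 0
  ∂Q/∂y = 2*y
  ∂R/∂z = 0
Sum = 2*y, which is exactly div F.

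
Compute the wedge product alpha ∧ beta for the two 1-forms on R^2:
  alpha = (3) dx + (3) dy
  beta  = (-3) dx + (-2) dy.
alpha ∧ beta = (3) dx ∧ dy

Distribute the wedge, using dx_i ∧ dx_j = -dx_j ∧ dx_i and dx_i ∧ dx_i = 0. For each pair (i, j) with i < j, the coefficient of dx_i ∧ dx_j in alpha ∧ beta is (alpha_i * beta_j - alpha_j * beta_i). Collecting: alpha ∧ beta = (3) dx ∧ dy.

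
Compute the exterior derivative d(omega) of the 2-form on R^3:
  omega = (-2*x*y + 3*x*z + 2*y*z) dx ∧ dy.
d(omega) = (3*x + 2*y) dx ∧ dy ∧ dz

For a 2-form omega = sum_{i<j} g_{ij} dx_i ∧ dx_j, the exterior derivative is
  d(omega) = sum_{i<j} d(g_{ij}) ∧ dx_i ∧ dx_j = sum_{i<j, k} (∂g_{ij}/∂x_k) dx_k ∧ dx_i ∧ dx_j.
Expand each term, using dx_k ∧ dx_i ∧ dx_j = sgn(permutation) dx_{(a)} ∧ dx_{(b)} ∧ dx_{(c)} with (a < b < c) sorted:
  d(-2*x*y + 3*x*z + 2*y*z) includes (∂/∂z)(-2*x*y + 3*x*z + 2*y*z) dz = (3*x + 2*y) dz, which multiplied by dx ∧ dy gives (3*x + 2*y) dx ∧ dy ∧ dz
Collecting like 3-forms: d(omega) = (3*x + 2*y) dx ∧ dy ∧ dz.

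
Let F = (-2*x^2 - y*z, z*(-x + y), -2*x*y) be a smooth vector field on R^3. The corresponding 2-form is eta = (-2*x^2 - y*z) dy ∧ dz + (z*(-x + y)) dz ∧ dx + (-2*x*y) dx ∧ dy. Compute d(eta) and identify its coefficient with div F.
d(eta) = (-4*x + z) dx ∧ dy ∧ dz; div F = -4*x + z

For a 2-form in R^3 of the form above, applying d gives a 3-form with coefficient ∂P/∂x + ∂Q/∂y + ∂R/∂z:
  ∂P/∂x = -4*x
  ∂Q/∂y = z
  ∂R/∂z = 0
Sum = -4*x + z, which is exactly div F.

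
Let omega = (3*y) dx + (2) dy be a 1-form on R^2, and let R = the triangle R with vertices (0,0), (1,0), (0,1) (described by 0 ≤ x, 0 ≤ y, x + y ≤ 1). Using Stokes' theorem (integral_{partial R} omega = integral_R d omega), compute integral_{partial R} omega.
integral_(partial R) omega = -3/2

Stokes: integral_partial_R omega = integral_R d omega with d omega = (∂Q/∂x - ∂P/∂y) dx ∧ dy.
  ∂Q/∂x = 0
  ∂P/∂y = 3
  integrand = ∂Q/∂x - ∂P/∂y = -3.
Integrating over R: integral_0^1 integral_0^{1-x} (-3) dy dx = -3/2.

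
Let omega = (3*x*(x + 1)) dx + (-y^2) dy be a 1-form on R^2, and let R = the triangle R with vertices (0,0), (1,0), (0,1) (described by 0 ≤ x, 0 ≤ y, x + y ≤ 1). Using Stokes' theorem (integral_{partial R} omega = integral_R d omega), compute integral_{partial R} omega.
integral_(partial R) omega = 0

Stokes: integral_partial_R omega = integral_R d omega with d omega = (∂Q/∂x - ∂P/∂y) dx ∧ dy.
  ∂Q/∂x = 0
  ∂P/∂y = 0
  integrand = ∂Q/∂x - ∂P/∂y = 0.
Integrating over R: integral_0^1 integral_0^{1-x} (0) dy dx = 0.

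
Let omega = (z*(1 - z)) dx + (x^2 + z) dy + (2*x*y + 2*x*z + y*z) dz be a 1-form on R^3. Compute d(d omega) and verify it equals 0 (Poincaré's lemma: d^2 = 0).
d(d omega) = 0

Step 1: d omega = sum_{i<j} (∂f_j/∂x_i - ∂f_i/∂x_j) dx_i ∧ dx_j:
  coeff of dx ∧ dy: 2*x
  coeff of dx ∧ dz: 2*y + 4*z - 1
  coeff of dy ∧ dz: 2*x + z - 1
Step 2: Apply d again to each 2-form coefficient. The only possible 3-form in R^3 is dx ∧ dy ∧ dz, with coefficient
  ∂(coeff of dy∧dz)/∂x - ∂(coeff of dx∧dz)/∂y + ∂(coeff of dx∧dy)/∂z
  = ∂/∂x (2*x + z - 1) - ∂/∂y (2*y + 4*z - 1) + ∂/∂z (2*x).
Each of these terms simplifies to sums of mixed partials that cancel in pairs. The result is 0 (by equality of mixed partials for smooth functions — Schwarz / Clairaut).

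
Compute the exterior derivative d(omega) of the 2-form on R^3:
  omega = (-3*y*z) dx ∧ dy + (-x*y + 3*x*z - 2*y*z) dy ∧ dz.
d(omega) = (-4*y + 3*z) dx ∧ dy ∧ dz

For a 2-form omega = sum_{i<j} g_{ij} dx_i ∧ dx_j, the exterior derivative is
  d(omega) = sum_{i<j} d(g_{ij}) ∧ dx_i ∧ dx_j = sum_{i<j, k} (∂g_{ij}/∂x_k) dx_k ∧ dx_i ∧ dx_j.
Expand each term, using dx_k ∧ dx_i ∧ dx_j = sgn(permutation) dx_{(a)} ∧ dx_{(b)} ∧ dx_{(c)} with (a < b < c) sorted:
  d(-3*y*z) includes (∂/∂z)(-3*y*z) dz = (-3*y) dz, which multiplied by dx ∧ dy gives (-3*y) dx ∧ dy ∧ dz
  d(-x*y + 3*x*z - 2*y*z) includes (∂/∂x)(-x*y + 3*x*z - 2*y*z) dx = (-y + 3*z) dx, which multiplied by dy ∧ dz gives (-y + 3*z) dx ∧ dy ∧ dz
Collecting like 3-forms: d(omega) = (-4*y + 3*z) dx ∧ dy ∧ dz.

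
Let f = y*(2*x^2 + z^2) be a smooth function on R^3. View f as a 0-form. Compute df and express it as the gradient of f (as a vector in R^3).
df = (4*x*y) dx + (2*x^2 + z^2) dy + (2*y*z) dz; grad f = (4*x*y, 2*x^2 + z^2, 2*y*z)

For a 0-form f, d f = (∂f/∂x) dx + (∂f/∂y) dy + (∂f/∂z) dz. The components of the vector representation are exactly the entries of grad f in Cartesian coordinates:
  ∂f/∂x = 4*x*y
  ∂f/∂y = 2*x^2 + z^2
  ∂f/∂z = 2*y*z.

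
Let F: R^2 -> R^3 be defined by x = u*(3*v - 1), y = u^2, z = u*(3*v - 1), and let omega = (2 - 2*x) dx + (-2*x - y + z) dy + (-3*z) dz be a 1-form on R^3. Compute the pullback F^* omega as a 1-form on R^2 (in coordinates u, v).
F^* omega = (-2*u^3 - 6*u^2*v + 2*u^2 - 45*u*v^2 + 30*u*v - 5*u + 6*v - 2) du + (3*u*(-15*u*v + 5*u + 2)) dv

Using F^*(f dg) = (f ∘ F) d(g ∘ F), substitute each coordinate x_i by F_i(u, v) in f_i, and replace dx_i by d F_i = (∂F_i/∂u) du + (∂F_i/∂v) dv.
  For the x component: f_1(F) = -6*u*v + 2*u + 2; d F_1 = (3*v - 1) du + (3*u) dv
  For the y component: f_2(F) = u*(-u - 3*v + 1); d F_2 = (2*u) du + (0) dv
  For the z component: f_3(F) = 3*u*(1 - 3*v); d F_3 = (3*v - 1) du + (3*u) dv
Combining and collecting du, dv coefficients:
  coeff of du: -2*u^3 - 6*u^2*v + 2*u^2 - 45*u*v^2 + 30*u*v - 5*u + 6*v - 2
  coeff of dv: 3*u*(-15*u*v + 5*u + 2)
F^* omega = (-2*u^3 - 6*u^2*v + 2*u^2 - 45*u*v^2 + 30*u*v - 5*u + 6*v - 2) du + (3*u*(-15*u*v + 5*u + 2)) dv.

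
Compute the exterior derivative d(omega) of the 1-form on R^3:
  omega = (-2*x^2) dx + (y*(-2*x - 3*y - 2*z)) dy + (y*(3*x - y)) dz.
d(omega) = (-2*y) dx ∧ dy + (3*y) dx ∧ dz + (3*x) dy ∧ dz

For a 1-form omega = sum_i f_i dx_i, the exterior derivative is
  d(omega) = sum_{i < j} (∂f_j/∂x_i - ∂f_i/∂x_j) dx_i ∧ dx_j.
  coefficient of dx ∧ dy: ∂f_2/∂x - ∂f_1/∂y = ∂(y*(-2*x - 3*y - 2*z))/∂x - ∂(-2*x^2)/∂y = -2*y
  coefficient of dx ∧ dz: ∂f_3/∂x - ∂f_1/∂z = ∂(y*(3*x - y))/∂x - ∂(-2*x^2)/∂z = 3*y
  coefficient of dy ∧ dz: ∂f_3/∂y - ∂f_2/∂z = ∂(y*(3*x - y))/∂y - ∂(y*(-2*x - 3*y - 2*z))/∂z = 3*x
Assembling: d(omega) = (-2*y) dx ∧ dy + (3*y) dx ∧ dz + (3*x) dy ∧ dz.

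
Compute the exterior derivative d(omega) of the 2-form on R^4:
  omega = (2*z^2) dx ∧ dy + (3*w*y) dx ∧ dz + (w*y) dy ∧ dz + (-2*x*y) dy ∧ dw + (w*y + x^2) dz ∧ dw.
d(omega) = (-3*w + 4*z) dx ∧ dy ∧ dz + (2*x + 3*y) dx ∧ dz ∧ dw + (w + y) dy ∧ dz ∧ dw + (-2*y) dx ∧ dy ∧ dw

For a 2-form omega = sum_{i<j} g_{ij} dx_i ∧ dx_j, the exterior derivative is
  d(omega) = sum_{i<j} d(g_{ij}) ∧ dx_i ∧ dx_j = sum_{i<j, k} (∂g_{ij}/∂x_k) dx_k ∧ dx_i ∧ dx_j.
Expand each term, using dx_k ∧ dx_i ∧ dx_j = sgn(permutation) dx_{(a)} ∧ dx_{(b)} ∧ dx_{(c)} with (a < b < c) sorted:
  d(2*z^2) includes (∂/∂z)(2*z^2) dz = (4*z) dz, which multiplied by dx ∧ dy gives (4*z) dx ∧ dy ∧ dz
  d(3*w*y) includes (∂/∂y)(3*w*y) dy = (3*w) dy, which multiplied by dx ∧ dz gives (-3*w) dx ∧ dy ∧ dz
  d(3*w*y) includes (∂/∂w)(3*w*y) dw = (3*y) dw, which multiplied by dx ∧ dz gives (3*y) dx ∧ dz ∧ dw
  d(w*y) includes (∂/∂w)(w*y) dw = (y) dw, which multiplied by dy ∧ dz gives (y) dy ∧ dz ∧ dw
  d(-2*x*y) includes (∂/∂x)(-2*x*y) dx = (-2*y) dx, which multiplied by dy ∧ dw gives (-2*y) dx ∧ dy ∧ dw
  d(w*y + x^2) includes (∂/∂x)(w*y + x^2) dx = (2*x) dx, which multiplied by dz ∧ dw gives (2*x) dx ∧ dz ∧ dw
  d(w*y + x^2) includes (∂/∂y)(w*y + x^2) dy = (w) dy, which multiplied by dz ∧ dw gives (w) dy ∧ dz ∧ dw
Collecting like 3-forms: d(omega) = (-3*w + 4*z) dx ∧ dy ∧ dz + (2*x + 3*y) dx ∧ dz ∧ dw + (w + y) dy ∧ dz ∧ dw + (-2*y) dx ∧ dy ∧ dw.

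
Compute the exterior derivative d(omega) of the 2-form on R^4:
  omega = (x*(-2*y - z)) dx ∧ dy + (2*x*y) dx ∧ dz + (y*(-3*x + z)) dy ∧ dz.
d(omega) = (-3*x - 3*y) dx ∧ dy ∧ dz

For a 2-form omega = sum_{i<j} g_{ij} dx_i ∧ dx_j, the exterior derivative is
  d(omega) = sum_{i<j} d(g_{ij}) ∧ dx_i ∧ dx_j = sum_{i<j, k} (∂g_{ij}/∂x_k) dx_k ∧ dx_i ∧ dx_j.
Expand each term, using dx_k ∧ dx_i ∧ dx_j = sgn(permutation) dx_{(a)} ∧ dx_{(b)} ∧ dx_{(c)} with (a < b < c) sorted:
  d(x*(-2*y - z)) includes (∂/∂z)(x*(-2*y - z)) dz = (-x) dz, which multiplied by dx ∧ dy gives (-x) dx ∧ dy ∧ dz
  d(2*x*y) includes (∂/∂y)(2*x*y) dy = (2*x) dy, which multiplied by dx ∧ dz gives (-2*x) dx ∧ dy ∧ dz
  d(y*(-3*x + z)) includes (∂/∂x)(y*(-3*x + z)) dx = (-3*y) dx, which multiplied by dy ∧ dz gives (-3*y) dx ∧ dy ∧ dz
Collecting like 3-forms: d(omega) = (-3*x - 3*y) dx ∧ dy ∧ dz.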